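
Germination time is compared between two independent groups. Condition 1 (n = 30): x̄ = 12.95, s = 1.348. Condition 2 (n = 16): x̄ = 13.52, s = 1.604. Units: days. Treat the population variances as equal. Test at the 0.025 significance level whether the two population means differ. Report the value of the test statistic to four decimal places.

-1.2783

Let group 1 = condition 1, group 2 = condition 2. H0: μ_1 = μ_2; H1: μ_1 ≠ μ_2 (two-sample pooled-variance t-test, two-sided).
s_p² = [(30−1)·1.348² + (16−1)·1.604²]/(30+16−2) = 2.07473
t = (12.95 − 13.52)/√[2.07473·(1/30 + 1/16)] = -1.2783
df = n₁ + n₂ − 2 = 44
Two-sided p-value ≈ 0.2078
Since p ≈ 0.2078 > α = 0.025, fail to reject H0; the evidence is not statistically significant.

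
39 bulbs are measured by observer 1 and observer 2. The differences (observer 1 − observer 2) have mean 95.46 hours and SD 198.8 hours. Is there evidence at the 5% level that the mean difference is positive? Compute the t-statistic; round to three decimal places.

2.999

H0: μ_d = 0; H1: μ_d > 0 (paired t-test on the differences, right-tailed).
t = d̄/(s_d/√n) = 95.46/(198.8/√39) = 2.999
df = n − 1 = 38
p-value = P(T ≥ 2.999) ≈ 0.0024
Since p ≈ 0.0024 < α = 0.05, reject H0; the data support H1.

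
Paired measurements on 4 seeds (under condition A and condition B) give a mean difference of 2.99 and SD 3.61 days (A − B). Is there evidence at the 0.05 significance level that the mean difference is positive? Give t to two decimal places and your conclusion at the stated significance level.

t = 1.66; fail to reject H0

H0: μ_d = 0; H1: μ_d > 0 (paired t-test on the differences, right-tailed).
t = d̄/(s_d/√n) = 2.99/(3.61/√4) = 1.66
df = n − 1 = 3
p-value = P(T ≥ 1.66) ≈ 0.098
Since p ≈ 0.098 > α = 0.05, fail to reject H0; the evidence is not statistically significant.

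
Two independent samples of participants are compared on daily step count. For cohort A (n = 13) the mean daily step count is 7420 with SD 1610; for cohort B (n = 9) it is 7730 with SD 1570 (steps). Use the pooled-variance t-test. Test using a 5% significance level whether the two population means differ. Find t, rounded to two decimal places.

Let group 1 = cohort A, group 2 = cohort B. H0: μ_1 = μ_2; H1: μ_1 ≠ μ_2 (two-sample pooled-variance t-test, two-sided).
s_p² = [(13−1)·1610² + (9−1)·1570²]/(13+9−2) = 2541220
t = (7420 − 7730)/√[2541220·(1/13 + 1/9)] = -0.45
df = n₁ + n₂ − 2 = 20
Two-sided p-value ≈ 0.659
Since p ≈ 0.659 > α = 0.05, fail to reject H0; the evidence is not statistically significant.

-0.45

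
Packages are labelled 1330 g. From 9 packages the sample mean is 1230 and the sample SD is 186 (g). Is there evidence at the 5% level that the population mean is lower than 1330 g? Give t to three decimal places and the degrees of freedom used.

H0: μ = 1330; H1: μ < 1330 (one-sample t-test, left-tailed).
t = (x̄ − μ₀)/(s/√n) = (1230 − 1330)/(186/√9) = -1.613
df = n − 1 = 8
p-value = P(T ≤ -1.613) ≈ 0.0727
Since p ≈ 0.0727 > α = 0.05, fail to reject H0; the data do not provide sufficient evidence against H0.

t = -1.613, df = 8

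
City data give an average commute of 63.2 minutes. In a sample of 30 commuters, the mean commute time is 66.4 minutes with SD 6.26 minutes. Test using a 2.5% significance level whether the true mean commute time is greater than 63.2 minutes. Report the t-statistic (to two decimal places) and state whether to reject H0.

t = 2.80; reject H0

H0: μ = 63.2; H1: μ > 63.2 (one-sample t-test, right-tailed).
t = (x̄ − μ₀)/(s/√n) = (66.4 − 63.2)/(6.26/√30) = 2.80
df = n − 1 = 29
p-value = P(T ≥ 2.80) ≈ 0.005
Since p ≈ 0.005 < α = 0.025, reject H0; the evidence is statistically significant.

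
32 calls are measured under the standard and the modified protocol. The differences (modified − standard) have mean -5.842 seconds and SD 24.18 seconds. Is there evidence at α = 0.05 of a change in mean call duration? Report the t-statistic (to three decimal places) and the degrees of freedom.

H0: μ_d = 0; H1: μ_d ≠ 0 (paired t-test on the differences, two-sided).
t = d̄/(s_d/√n) = -5.842/(24.18/√32) = -1.367
df = n − 1 = 31
Two-sided p-value ≈ 0.1815
Since p ≈ 0.1815 > α = 0.05, fail to reject H0; the data do not provide sufficient evidence against H0.

t = -1.367, df = 31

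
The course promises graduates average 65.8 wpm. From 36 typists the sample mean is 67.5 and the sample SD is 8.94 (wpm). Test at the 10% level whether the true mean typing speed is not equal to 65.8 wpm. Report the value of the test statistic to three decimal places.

1.141

H0: μ = 65.8; H1: μ ≠ 65.8 (one-sample t-test, two-sided).
t = (x̄ − μ₀)/(s/√n) = (67.5 − 65.8)/(8.94/√36) = 1.141
df = n − 1 = 35
Two-sided p-value ≈ 0.2616
Since p ≈ 0.2616 > α = 0.1, fail to reject H0; the data do not provide sufficient evidence against H0.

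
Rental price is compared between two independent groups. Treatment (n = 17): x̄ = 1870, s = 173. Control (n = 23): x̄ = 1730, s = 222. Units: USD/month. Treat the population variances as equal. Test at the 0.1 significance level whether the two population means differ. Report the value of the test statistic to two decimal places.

2.16

Let group 1 = treatment, group 2 = control. H0: μ_1 = μ_2; H1: μ_1 ≠ μ_2 (two-sample pooled-variance t-test, two-sided).
s_p² = [(17−1)·173² + (23−1)·222²]/(17+23−2) = 41134.5
t = (1870 − 1730)/√[41134.5·(1/17 + 1/23)] = 2.16
df = n₁ + n₂ − 2 = 38
Two-sided p-value ≈ 0.0373
Since p ≈ 0.0373 < α = 0.1, reject H0; the data support H1.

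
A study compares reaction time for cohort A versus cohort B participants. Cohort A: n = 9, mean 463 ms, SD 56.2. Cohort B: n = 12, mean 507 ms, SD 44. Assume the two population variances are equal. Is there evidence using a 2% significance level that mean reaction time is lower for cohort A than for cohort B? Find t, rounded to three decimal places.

-2.016

Let group 1 = cohort A, group 2 = cohort B. H0: μ_1 = μ_2; H1: μ_1 < μ_2 (two-sample pooled-variance t-test, left-tailed).
s_p² = [(9−1)·56.2² + (12−1)·44²]/(9+12−2) = 2450.71
t = (463 − 507)/√[2450.71·(1/9 + 1/12)] = -2.016
df = n₁ + n₂ − 2 = 19
p-value = P(T ≤ -2.016) ≈ 0.029
Since p ≈ 0.029 > α = 0.02, fail to reject H0; the evidence is not statistically significant.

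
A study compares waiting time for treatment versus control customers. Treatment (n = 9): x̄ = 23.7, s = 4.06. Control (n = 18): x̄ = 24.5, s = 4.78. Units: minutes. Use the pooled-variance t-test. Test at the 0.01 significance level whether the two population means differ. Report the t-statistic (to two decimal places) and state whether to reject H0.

Let group 1 = treatment, group 2 = control. H0: μ_1 = μ_2; H1: μ_1 ≠ μ_2 (two-sample pooled-variance t-test, two-sided).
s_p² = [(9−1)·4.06² + (18−1)·4.78²]/(9+18−2) = 20.8117
t = (23.7 − 24.5)/√[20.8117·(1/9 + 1/18)] = -0.43
df = n₁ + n₂ − 2 = 25
Two-sided p-value ≈ 0.671
Since p ≈ 0.671 > α = 0.01, fail to reject H0; the data do not provide sufficient evidence against H0.

t = -0.43; fail to reject H0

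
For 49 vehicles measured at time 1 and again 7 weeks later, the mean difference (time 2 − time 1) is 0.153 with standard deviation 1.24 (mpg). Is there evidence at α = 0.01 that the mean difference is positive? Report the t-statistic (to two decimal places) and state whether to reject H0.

H0: μ_d = 0; H1: μ_d > 0 (paired t-test on the differences, right-tailed).
t = d̄/(s_d/√n) = 0.153/(1.24/√49) = 0.86
df = n − 1 = 48
p-value = P(T ≥ 0.86) ≈ 0.196
Since p ≈ 0.196 > α = 0.01, fail to reject H0; the evidence is not statistically significant.

t = 0.86; fail to reject H0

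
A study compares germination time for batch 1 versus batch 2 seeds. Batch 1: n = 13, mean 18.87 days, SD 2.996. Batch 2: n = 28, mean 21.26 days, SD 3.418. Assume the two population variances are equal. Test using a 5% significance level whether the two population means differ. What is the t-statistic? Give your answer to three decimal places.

-2.162

Let group 1 = batch 1, group 2 = batch 2. H0: μ_1 = μ_2; H1: μ_1 ≠ μ_2 (two-sample pooled-variance t-test, two-sided).
s_p² = [(13−1)·2.996² + (28−1)·3.418²]/(13+28−2) = 10.8499
t = (18.87 − 21.26)/√[10.8499·(1/13 + 1/28)] = -2.162
df = n₁ + n₂ − 2 = 39
Two-sided p-value ≈ 0.037
Since p ≈ 0.037 < α = 0.05, reject H0; the data support H1.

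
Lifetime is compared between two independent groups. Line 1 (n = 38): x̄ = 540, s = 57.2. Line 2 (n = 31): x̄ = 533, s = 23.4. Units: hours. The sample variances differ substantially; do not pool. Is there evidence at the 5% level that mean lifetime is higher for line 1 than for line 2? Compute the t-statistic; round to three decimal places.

0.687

Let group 1 = line 1, group 2 = line 2. H0: μ_1 = μ_2; H1: μ_1 > μ_2 (Welch's two-sample t-test, right-tailed).
t = (x̄_1 − x̄_2)/√(s_1²/n_1 + s_2²/n_2) = (540 − 533)/√(57.2²/38 + 23.4²/31) = 0.687
Welch–Satterthwaite df ≈ 51.09
p-value = P(T ≥ 0.687) ≈ 0.2475
Since p ≈ 0.2475 > α = 0.05, fail to reject H0; the data do not provide sufficient evidence against H0.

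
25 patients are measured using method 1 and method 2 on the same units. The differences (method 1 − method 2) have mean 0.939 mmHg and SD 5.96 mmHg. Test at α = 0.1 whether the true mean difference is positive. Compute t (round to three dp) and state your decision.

H0: μ_d = 0; H1: μ_d > 0 (paired t-test on the differences, right-tailed).
t = d̄/(s_d/√n) = 0.939/(5.96/√25) = 0.788
df = n − 1 = 24
p-value = P(T ≥ 0.788) ≈ 0.2193
Since p ≈ 0.2193 > α = 0.1, fail to reject H0; the data do not provide sufficient evidence against H0.

t = 0.788; fail to reject H0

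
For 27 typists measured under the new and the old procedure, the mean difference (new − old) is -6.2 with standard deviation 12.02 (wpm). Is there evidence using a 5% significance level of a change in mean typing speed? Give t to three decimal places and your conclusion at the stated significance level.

t = -2.680; reject H0

H0: μ_d = 0; H1: μ_d ≠ 0 (paired t-test on the differences, two-sided).
t = d̄/(s_d/√n) = -6.2/(12.02/√27) = -2.680
df = n − 1 = 26
Two-sided p-value ≈ 0.0126
Since p ≈ 0.0126 < α = 0.05, reject H0; the evidence is statistically significant.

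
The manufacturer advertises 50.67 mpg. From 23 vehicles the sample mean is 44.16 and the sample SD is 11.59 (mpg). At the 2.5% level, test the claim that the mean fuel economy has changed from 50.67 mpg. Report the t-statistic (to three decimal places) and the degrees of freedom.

H0: μ = 50.67; H1: μ ≠ 50.67 (one-sample t-test, two-sided).
t = (x̄ − μ₀)/(s/√n) = (44.16 − 50.67)/(11.59/√23) = -2.694
df = n − 1 = 22
Two-sided p-value ≈ 0.0133
Since p ≈ 0.0133 < α = 0.025, reject H0; the data support H1.

t = -2.694, df = 22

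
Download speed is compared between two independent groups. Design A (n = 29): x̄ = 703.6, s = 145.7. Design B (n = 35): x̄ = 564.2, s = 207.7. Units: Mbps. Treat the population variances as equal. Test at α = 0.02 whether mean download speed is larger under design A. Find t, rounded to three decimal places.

3.045

Let group 1 = design A, group 2 = design B. H0: μ_1 = μ_2; H1: μ_1 > μ_2 (two-sample pooled-variance t-test, right-tailed).
s_p² = [(29−1)·145.7² + (35−1)·207.7²]/(29+35−2) = 33244.1
t = (703.6 − 564.2)/√[33244.1·(1/29 + 1/35)] = 3.045
df = n₁ + n₂ − 2 = 62
p-value = P(T ≥ 3.045) ≈ 0.002
Since p ≈ 0.002 < α = 0.02, reject H0; the data support H1.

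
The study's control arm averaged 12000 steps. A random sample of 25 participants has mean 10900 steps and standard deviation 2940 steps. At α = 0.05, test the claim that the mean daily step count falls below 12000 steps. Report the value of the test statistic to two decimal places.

H0: μ = 12000; H1: μ < 12000 (one-sample t-test, left-tailed).
t = (x̄ − μ₀)/(s/√n) = (10900 − 12000)/(2940/√25) = -1.87
df = n − 1 = 24
p-value = P(T ≤ -1.87) ≈ 0.0368
Since p ≈ 0.0368 < α = 0.05, reject H0; the evidence is statistically significant.

-1.87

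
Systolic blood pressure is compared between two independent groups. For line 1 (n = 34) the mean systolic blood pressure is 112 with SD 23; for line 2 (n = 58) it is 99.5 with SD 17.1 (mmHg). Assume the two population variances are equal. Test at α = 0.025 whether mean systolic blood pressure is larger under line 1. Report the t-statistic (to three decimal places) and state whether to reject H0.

Let group 1 = line 1, group 2 = line 2. H0: μ_1 = μ_2; H1: μ_1 > μ_2 (two-sample pooled-variance t-test, right-tailed).
s_p² = [(34−1)·23² + (58−1)·17.1²]/(34+58−2) = 379.16
t = (112 − 99.5)/√[379.16·(1/34 + 1/58)] = 2.972
df = n₁ + n₂ − 2 = 90
p-value = P(T ≥ 2.972) ≈ 0.002
Since p ≈ 0.002 < α = 0.025, reject H0; the evidence is statistically significant.

t = 2.972; reject H0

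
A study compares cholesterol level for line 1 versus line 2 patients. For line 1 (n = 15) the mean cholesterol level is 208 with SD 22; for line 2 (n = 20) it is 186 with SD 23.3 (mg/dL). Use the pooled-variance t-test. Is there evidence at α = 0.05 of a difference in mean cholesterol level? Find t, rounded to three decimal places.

2.830

Let group 1 = line 1, group 2 = line 2. H0: μ_1 = μ_2; H1: μ_1 ≠ μ_2 (two-sample pooled-variance t-test, two-sided).
s_p² = [(15−1)·22² + (20−1)·23.3²]/(15+20−2) = 517.906
t = (208 − 186)/√[517.906·(1/15 + 1/20)] = 2.830
df = n₁ + n₂ − 2 = 33
Two-sided p-value ≈ 0.008
Since p ≈ 0.008 < α = 0.05, reject H0; the evidence is statistically significant.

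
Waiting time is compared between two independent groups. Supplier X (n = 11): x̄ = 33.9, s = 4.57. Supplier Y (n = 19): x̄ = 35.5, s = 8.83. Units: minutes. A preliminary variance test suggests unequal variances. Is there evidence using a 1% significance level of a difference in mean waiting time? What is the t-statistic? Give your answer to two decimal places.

Let group 1 = supplier X, group 2 = supplier Y. H0: μ_1 = μ_2; H1: μ_1 ≠ μ_2 (Welch's two-sample t-test, two-sided).
t = (x̄_1 − x̄_2)/√(s_1²/n_1 + s_2²/n_2) = (33.9 − 35.5)/√(4.57²/11 + 8.83²/19) = -0.65
Welch–Satterthwaite df ≈ 27.80
Two-sided p-value ≈ 0.5191
Since p ≈ 0.5191 > α = 0.01, fail to reject H0; the data do not provide sufficient evidence against H0.

-0.65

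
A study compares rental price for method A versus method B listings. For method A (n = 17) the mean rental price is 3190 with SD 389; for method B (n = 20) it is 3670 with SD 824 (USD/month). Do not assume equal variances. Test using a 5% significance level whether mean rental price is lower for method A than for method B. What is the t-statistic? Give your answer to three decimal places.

-2.319

Let group 1 = method A, group 2 = method B. H0: μ_1 = μ_2; H1: μ_1 < μ_2 (Welch's two-sample t-test, left-tailed).
t = (x̄_1 − x̄_2)/√(s_1²/n_1 + s_2²/n_2) = (3190 − 3670)/√(389²/17 + 824²/20) = -2.319
Welch–Satterthwaite df ≈ 27.99
p-value = P(T ≤ -2.319) ≈ 0.014
Since p ≈ 0.014 < α = 0.05, reject H0; the data support H1.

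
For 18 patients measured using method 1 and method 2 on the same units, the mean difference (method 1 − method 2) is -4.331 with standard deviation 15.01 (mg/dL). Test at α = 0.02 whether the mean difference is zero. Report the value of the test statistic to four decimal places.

H0: μ_d = 0; H1: μ_d ≠ 0 (paired t-test on the differences, two-sided).
t = d̄/(s_d/√n) = -4.331/(15.01/√18) = -1.2242
df = n − 1 = 17
Two-sided p-value ≈ 0.2376
Since p ≈ 0.2376 > α = 0.02, fail to reject H0; the data do not provide sufficient evidence against H0.

-1.2242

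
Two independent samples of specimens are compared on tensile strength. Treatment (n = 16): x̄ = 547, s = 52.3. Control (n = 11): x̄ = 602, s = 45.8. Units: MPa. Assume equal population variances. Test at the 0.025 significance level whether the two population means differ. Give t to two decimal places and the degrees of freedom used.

t = -2.82, df = 25

Let group 1 = treatment, group 2 = control. H0: μ_1 = μ_2; H1: μ_1 ≠ μ_2 (two-sample pooled-variance t-test, two-sided).
s_p² = [(16−1)·52.3² + (11−1)·45.8²]/(16+11−2) = 2480.23
t = (547 − 602)/√[2480.23·(1/16 + 1/11)] = -2.82
df = n₁ + n₂ − 2 = 25
Two-sided p-value ≈ 0.009
Since p ≈ 0.009 < α = 0.025, reject H0; the data support H1.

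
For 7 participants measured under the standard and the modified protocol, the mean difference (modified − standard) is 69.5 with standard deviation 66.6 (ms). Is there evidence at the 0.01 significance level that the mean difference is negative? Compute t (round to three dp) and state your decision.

H0: μ_d = 0; H1: μ_d < 0 (paired t-test on the differences, left-tailed).
t = d̄/(s_d/√n) = 69.5/(66.6/√7) = 2.761
df = n − 1 = 6
p-value = P(T ≤ 2.761) ≈ 0.9836
Since p ≈ 0.9836 > α = 0.01, fail to reject H0; the data do not provide sufficient evidence against H0.

t = 2.761; fail to reject H0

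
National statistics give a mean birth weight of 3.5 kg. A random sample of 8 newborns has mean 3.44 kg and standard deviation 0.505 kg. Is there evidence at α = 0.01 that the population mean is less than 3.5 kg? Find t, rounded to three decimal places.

H0: μ = 3.5; H1: μ < 3.5 (one-sample t-test, left-tailed).
t = (x̄ − μ₀)/(s/√n) = (3.44 − 3.5)/(0.505/√8) = -0.336
df = n − 1 = 7
p-value = P(T ≤ -0.336) ≈ 0.373
Since p ≈ 0.373 > α = 0.01, fail to reject H0; the evidence is not statistically significant.

-0.336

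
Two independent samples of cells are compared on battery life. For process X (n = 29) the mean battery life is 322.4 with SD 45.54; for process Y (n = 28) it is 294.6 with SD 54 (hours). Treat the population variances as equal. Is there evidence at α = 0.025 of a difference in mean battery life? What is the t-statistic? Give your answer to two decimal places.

2.10

Let group 1 = process X, group 2 = process Y. H0: μ_1 = μ_2; H1: μ_1 ≠ μ_2 (two-sample pooled-variance t-test, two-sided).
s_p² = [(29−1)·45.54² + (28−1)·54²]/(29+28−2) = 2487.29
t = (322.4 − 294.6)/√[2487.29·(1/29 + 1/28)] = 2.10
df = n₁ + n₂ − 2 = 55
Two-sided p-value ≈ 0.0400
Since p ≈ 0.0400 > α = 0.025, fail to reject H0; the evidence is not statistically significant.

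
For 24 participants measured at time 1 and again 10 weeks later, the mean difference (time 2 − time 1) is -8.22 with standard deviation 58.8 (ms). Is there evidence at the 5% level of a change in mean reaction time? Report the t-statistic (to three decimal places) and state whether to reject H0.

H0: μ_d = 0; H1: μ_d ≠ 0 (paired t-test on the differences, two-sided).
t = d̄/(s_d/√n) = -8.22/(58.8/√24) = -0.685
df = n − 1 = 23
Two-sided p-value ≈ 0.5003
Since p ≈ 0.5003 > α = 0.05, fail to reject H0; the data do not provide sufficient evidence against H0.

t = -0.685; fail to reject H0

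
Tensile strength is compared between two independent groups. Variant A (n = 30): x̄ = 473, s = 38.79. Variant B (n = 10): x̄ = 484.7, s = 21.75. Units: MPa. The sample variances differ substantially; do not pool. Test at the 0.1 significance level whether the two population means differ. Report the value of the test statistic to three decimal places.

Let group 1 = variant A, group 2 = variant B. H0: μ_1 = μ_2; H1: μ_1 ≠ μ_2 (Welch's two-sample t-test, two-sided).
t = (x̄_1 − x̄_2)/√(s_1²/n_1 + s_2²/n_2) = (473 − 484.7)/√(38.79²/30 + 21.75²/10) = -1.185
Welch–Satterthwaite df ≈ 28.32
Two-sided p-value ≈ 0.246
Since p ≈ 0.246 > α = 0.1, fail to reject H0; the evidence is not statistically significant.

-1.185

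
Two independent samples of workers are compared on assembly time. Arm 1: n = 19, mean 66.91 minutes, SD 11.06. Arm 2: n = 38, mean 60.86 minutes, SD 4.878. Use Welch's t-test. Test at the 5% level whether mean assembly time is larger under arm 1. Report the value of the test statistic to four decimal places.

2.2763

Let group 1 = arm 1, group 2 = arm 2. H0: μ_1 = μ_2; H1: μ_1 > μ_2 (Welch's two-sample t-test, right-tailed).
t = (x̄_1 − x̄_2)/√(s_1²/n_1 + s_2²/n_2) = (66.91 − 60.86)/√(11.06²/19 + 4.878²/38) = 2.2763
Welch–Satterthwaite df ≈ 21.57
p-value = P(T ≥ 2.2763) ≈ 0.0166
Since p ≈ 0.0166 < α = 0.05, reject H0; the evidence is statistically significant.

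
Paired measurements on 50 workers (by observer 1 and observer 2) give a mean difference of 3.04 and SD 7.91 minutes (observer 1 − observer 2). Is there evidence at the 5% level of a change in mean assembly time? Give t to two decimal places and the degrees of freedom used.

H0: μ_d = 0; H1: μ_d ≠ 0 (paired t-test on the differences, two-sided).
t = d̄/(s_d/√n) = 3.04/(7.91/√50) = 2.72
df = n − 1 = 49
Two-sided p-value ≈ 0.009
Since p ≈ 0.009 < α = 0.05, reject H0; the evidence is statistically significant.

t = 2.72, df = 49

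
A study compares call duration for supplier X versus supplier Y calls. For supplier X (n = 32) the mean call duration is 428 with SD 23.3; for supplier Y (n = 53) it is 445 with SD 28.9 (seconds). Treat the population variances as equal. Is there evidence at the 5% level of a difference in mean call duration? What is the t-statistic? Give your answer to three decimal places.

-2.818

Let group 1 = supplier X, group 2 = supplier Y. H0: μ_1 = μ_2; H1: μ_1 ≠ μ_2 (two-sample pooled-variance t-test, two-sided).
s_p² = [(32−1)·23.3² + (53−1)·28.9²]/(32+53−2) = 726.03
t = (428 − 445)/√[726.03·(1/32 + 1/53)] = -2.818
df = n₁ + n₂ − 2 = 83
Two-sided p-value ≈ 0.006
Since p ≈ 0.006 < α = 0.05, reject H0; the data support H1.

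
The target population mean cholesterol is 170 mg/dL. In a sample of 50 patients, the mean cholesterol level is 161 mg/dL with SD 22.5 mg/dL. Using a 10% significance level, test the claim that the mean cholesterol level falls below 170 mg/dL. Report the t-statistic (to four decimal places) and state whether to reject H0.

t = -2.8284; reject H0

H0: μ = 170; H1: μ < 170 (one-sample t-test, left-tailed).
t = (x̄ − μ₀)/(s/√n) = (161 − 170)/(22.5/√50) = -2.8284
df = n − 1 = 49
p-value = P(T ≤ -2.8284) ≈ 0.0034
Since p ≈ 0.0034 < α = 0.1, reject H0; the evidence is statistically significant.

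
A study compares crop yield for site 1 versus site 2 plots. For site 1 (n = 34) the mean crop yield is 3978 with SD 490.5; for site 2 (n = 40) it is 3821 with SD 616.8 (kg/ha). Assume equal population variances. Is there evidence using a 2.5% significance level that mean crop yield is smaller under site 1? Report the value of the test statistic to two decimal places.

Let group 1 = site 1, group 2 = site 2. H0: μ_1 = μ_2; H1: μ_1 < μ_2 (two-sample pooled-variance t-test, left-tailed).
s_p² = [(34−1)·490.5² + (40−1)·616.8²]/(34+40−2) = 316343
t = (3978 − 3821)/√[316343·(1/34 + 1/40)] = 1.20
df = n₁ + n₂ − 2 = 72
p-value = P(T ≤ 1.20) ≈ 0.8823
Since p ≈ 0.8823 > α = 0.025, fail to reject H0; the data do not provide sufficient evidence against H0.

1.20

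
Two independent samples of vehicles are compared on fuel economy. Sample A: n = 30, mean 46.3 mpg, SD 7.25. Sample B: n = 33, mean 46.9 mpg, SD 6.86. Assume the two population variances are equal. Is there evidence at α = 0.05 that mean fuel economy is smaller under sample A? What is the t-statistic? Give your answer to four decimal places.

Let group 1 = sample A, group 2 = sample B. H0: μ_1 = μ_2; H1: μ_1 < μ_2 (two-sample pooled-variance t-test, left-tailed).
s_p² = [(30−1)·7.25² + (33−1)·6.86²]/(30+33−2) = 49.6757
t = (46.3 − 46.9)/√[49.6757·(1/30 + 1/33)] = -0.3375
df = n₁ + n₂ − 2 = 61
p-value = P(T ≤ -0.3375) ≈ 0.368
Since p ≈ 0.368 > α = 0.05, fail to reject H0; the evidence is not statistically significant.

-0.3375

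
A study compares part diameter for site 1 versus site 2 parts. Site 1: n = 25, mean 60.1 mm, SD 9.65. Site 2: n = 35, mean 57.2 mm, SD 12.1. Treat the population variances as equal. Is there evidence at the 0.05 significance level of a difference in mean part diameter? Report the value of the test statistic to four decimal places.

Let group 1 = site 1, group 2 = site 2. H0: μ_1 = μ_2; H1: μ_1 ≠ μ_2 (two-sample pooled-variance t-test, two-sided).
s_p² = [(25−1)·9.65² + (35−1)·12.1²]/(25+35−2) = 124.36
t = (60.1 − 57.2)/√[124.36·(1/25 + 1/35)] = 0.9931
df = n₁ + n₂ − 2 = 58
Two-sided p-value ≈ 0.3248
Since p ≈ 0.3248 > α = 0.05, fail to reject H0; the data do not provide sufficient evidence against H0.

0.9931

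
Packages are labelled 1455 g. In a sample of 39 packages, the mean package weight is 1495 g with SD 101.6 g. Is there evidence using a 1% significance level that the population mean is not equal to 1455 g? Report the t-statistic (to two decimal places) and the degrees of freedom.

H0: μ = 1455; H1: μ ≠ 1455 (one-sample t-test, two-sided).
t = (x̄ − μ₀)/(s/√n) = (1495 − 1455)/(101.6/√39) = 2.46
df = n − 1 = 38
Two-sided p-value ≈ 0.0186
Since p ≈ 0.0186 > α = 0.01, fail to reject H0; the data do not provide sufficient evidence against H0.

t = 2.46, df = 38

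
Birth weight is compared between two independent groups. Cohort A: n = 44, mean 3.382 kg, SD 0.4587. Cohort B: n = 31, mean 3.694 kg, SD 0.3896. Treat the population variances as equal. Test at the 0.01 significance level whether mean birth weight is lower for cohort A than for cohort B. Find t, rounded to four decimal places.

Let group 1 = cohort A, group 2 = cohort B. H0: μ_1 = μ_2; H1: μ_1 < μ_2 (two-sample pooled-variance t-test, left-tailed).
s_p² = [(44−1)·0.4587² + (31−1)·0.3896²]/(44+31−2) = 0.186316
t = (3.382 − 3.694)/√[0.186316·(1/44 + 1/31)] = -3.0825
df = n₁ + n₂ − 2 = 73
p-value = P(T ≤ -3.0825) ≈ 0.001
Since p ≈ 0.001 < α = 0.01, reject H0; the evidence is statistically significant.

-3.0825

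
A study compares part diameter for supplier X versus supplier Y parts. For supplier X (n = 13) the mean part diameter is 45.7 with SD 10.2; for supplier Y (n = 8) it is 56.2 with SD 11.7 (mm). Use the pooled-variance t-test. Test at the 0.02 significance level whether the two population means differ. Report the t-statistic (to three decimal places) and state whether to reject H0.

t = -2.168; fail to reject H0

Let group 1 = supplier X, group 2 = supplier Y. H0: μ_1 = μ_2; H1: μ_1 ≠ μ_2 (two-sample pooled-variance t-test, two-sided).
s_p² = [(13−1)·10.2² + (8−1)·11.7²]/(13+8−2) = 116.143
t = (45.7 − 56.2)/√[116.143·(1/13 + 1/8)] = -2.168
df = n₁ + n₂ − 2 = 19
Two-sided p-value ≈ 0.043
Since p ≈ 0.043 > α = 0.02, fail to reject H0; the evidence is not statistically significant.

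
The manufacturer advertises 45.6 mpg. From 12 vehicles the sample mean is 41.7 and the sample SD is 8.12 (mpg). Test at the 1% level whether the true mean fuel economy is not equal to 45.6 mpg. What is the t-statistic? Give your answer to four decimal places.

-1.6638

H0: μ = 45.6; H1: μ ≠ 45.6 (one-sample t-test, two-sided).
t = (x̄ − μ₀)/(s/√n) = (41.7 − 45.6)/(8.12/√12) = -1.6638
df = n − 1 = 11
Two-sided p-value ≈ 0.1244
Since p ≈ 0.1244 > α = 0.01, fail to reject H0; the data do not provide sufficient evidence against H0.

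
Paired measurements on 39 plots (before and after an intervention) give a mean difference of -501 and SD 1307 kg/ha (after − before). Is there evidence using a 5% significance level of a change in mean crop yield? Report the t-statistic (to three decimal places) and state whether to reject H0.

t = -2.394; reject H0

H0: μ_d = 0; H1: μ_d ≠ 0 (paired t-test on the differences, two-sided).
t = d̄/(s_d/√n) = -501/(1307/√39) = -2.394
df = n − 1 = 38
Two-sided p-value ≈ 0.0217
Since p ≈ 0.0217 < α = 0.05, reject H0; the evidence is statistically significant.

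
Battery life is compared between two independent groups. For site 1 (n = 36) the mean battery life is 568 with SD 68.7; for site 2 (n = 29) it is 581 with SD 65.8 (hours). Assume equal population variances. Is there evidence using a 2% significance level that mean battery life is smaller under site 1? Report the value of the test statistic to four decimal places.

Let group 1 = site 1, group 2 = site 2. H0: μ_1 = μ_2; H1: μ_1 < μ_2 (two-sample pooled-variance t-test, left-tailed).
s_p² = [(36−1)·68.7² + (29−1)·65.8²]/(36+29−2) = 4546.33
t = (568 − 581)/√[4546.33·(1/36 + 1/29)] = -0.7727
df = n₁ + n₂ − 2 = 63
p-value = P(T ≤ -0.7727) ≈ 0.221
Since p ≈ 0.221 > α = 0.02, fail to reject H0; the data do not provide sufficient evidence against H0.

-0.7727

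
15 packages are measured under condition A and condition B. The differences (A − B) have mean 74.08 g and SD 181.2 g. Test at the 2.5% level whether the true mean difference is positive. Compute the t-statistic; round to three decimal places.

1.583

H0: μ_d = 0; H1: μ_d > 0 (paired t-test on the differences, right-tailed).
t = d̄/(s_d/√n) = 74.08/(181.2/√15) = 1.583
df = n − 1 = 14
p-value = P(T ≥ 1.583) ≈ 0.0678
Since p ≈ 0.0678 > α = 0.025, fail to reject H0; the data do not provide sufficient evidence against H0.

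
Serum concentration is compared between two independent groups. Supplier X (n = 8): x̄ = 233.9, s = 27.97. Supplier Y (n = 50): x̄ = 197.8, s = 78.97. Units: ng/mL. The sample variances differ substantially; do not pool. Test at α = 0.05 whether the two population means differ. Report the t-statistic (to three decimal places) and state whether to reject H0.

t = 2.420; reject H0

Let group 1 = supplier X, group 2 = supplier Y. H0: μ_1 = μ_2; H1: μ_1 ≠ μ_2 (Welch's two-sample t-test, two-sided).
t = (x̄_1 − x̄_2)/√(s_1²/n_1 + s_2²/n_2) = (233.9 − 197.8)/√(27.97²/8 + 78.97²/50) = 2.420
Welch–Satterthwaite df ≈ 29.41
Two-sided p-value ≈ 0.0219
Since p ≈ 0.0219 < α = 0.05, reject H0; the evidence is statistically significant.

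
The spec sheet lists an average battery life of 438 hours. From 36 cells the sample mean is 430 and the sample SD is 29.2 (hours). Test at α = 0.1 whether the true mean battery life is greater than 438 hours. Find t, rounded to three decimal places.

-1.644

H0: μ = 438; H1: μ > 438 (one-sample t-test, right-tailed).
t = (x̄ − μ₀)/(s/√n) = (430 − 438)/(29.2/√36) = -1.644
df = n − 1 = 35
p-value = P(T ≥ -1.644) ≈ 0.945
Since p ≈ 0.945 > α = 0.1, fail to reject H0; the data do not provide sufficient evidence against H0.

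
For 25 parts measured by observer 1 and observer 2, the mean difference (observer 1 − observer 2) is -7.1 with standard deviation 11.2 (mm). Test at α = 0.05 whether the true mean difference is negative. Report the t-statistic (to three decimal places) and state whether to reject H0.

H0: μ_d = 0; H1: μ_d < 0 (paired t-test on the differences, left-tailed).
t = d̄/(s_d/√n) = -7.1/(11.2/√25) = -3.170
df = n − 1 = 24
p-value = P(T ≤ -3.170) ≈ 0.002
Since p ≈ 0.002 < α = 0.05, reject H0; the evidence is statistically significant.

t = -3.170; reject H0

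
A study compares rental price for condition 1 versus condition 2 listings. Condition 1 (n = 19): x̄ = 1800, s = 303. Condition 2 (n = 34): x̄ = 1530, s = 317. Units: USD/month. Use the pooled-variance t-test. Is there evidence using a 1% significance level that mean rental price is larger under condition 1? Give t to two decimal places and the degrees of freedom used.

t = 3.02, df = 51

Let group 1 = condition 1, group 2 = condition 2. H0: μ_1 = μ_2; H1: μ_1 > μ_2 (two-sample pooled-variance t-test, right-tailed).
s_p² = [(19−1)·303² + (34−1)·317²]/(19+34−2) = 97425.5
t = (1800 − 1530)/√[97425.5·(1/19 + 1/34)] = 3.02
df = n₁ + n₂ − 2 = 51
p-value = P(T ≥ 3.02) ≈ 0.0020
Since p ≈ 0.0020 < α = 0.01, reject H0; the data support H1.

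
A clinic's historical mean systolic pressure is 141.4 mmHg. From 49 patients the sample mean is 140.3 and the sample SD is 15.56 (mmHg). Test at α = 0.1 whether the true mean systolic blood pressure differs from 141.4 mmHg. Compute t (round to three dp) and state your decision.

H0: μ = 141.4; H1: μ ≠ 141.4 (one-sample t-test, two-sided).
t = (x̄ − μ₀)/(s/√n) = (140.3 − 141.4)/(15.56/√49) = -0.495
df = n − 1 = 48
Two-sided p-value ≈ 0.6230
Since p ≈ 0.6230 > α = 0.1, fail to reject H0; the evidence is not statistically significant.

t = -0.495; fail to reject H0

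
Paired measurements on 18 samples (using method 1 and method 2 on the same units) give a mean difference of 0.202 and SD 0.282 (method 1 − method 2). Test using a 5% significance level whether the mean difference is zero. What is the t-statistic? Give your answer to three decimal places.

3.039

H0: μ_d = 0; H1: μ_d ≠ 0 (paired t-test on the differences, two-sided).
t = d̄/(s_d/√n) = 0.202/(0.282/√18) = 3.039
df = n − 1 = 17
Two-sided p-value ≈ 0.007
Since p ≈ 0.007 < α = 0.05, reject H0; the evidence is statistically significant.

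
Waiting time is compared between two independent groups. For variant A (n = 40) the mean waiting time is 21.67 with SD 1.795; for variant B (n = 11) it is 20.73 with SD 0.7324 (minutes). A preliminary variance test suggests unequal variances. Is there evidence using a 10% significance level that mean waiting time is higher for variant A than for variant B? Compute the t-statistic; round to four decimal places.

Let group 1 = variant A, group 2 = variant B. H0: μ_1 = μ_2; H1: μ_1 > μ_2 (Welch's two-sample t-test, right-tailed).
t = (x̄_1 − x̄_2)/√(s_1²/n_1 + s_2²/n_2) = (21.67 − 20.73)/√(1.795²/40 + 0.7324²/11) = 2.6140
Welch–Satterthwaite df ≈ 41.37
p-value = P(T ≥ 2.6140) ≈ 0.0062
Since p ≈ 0.0062 < α = 0.1, reject H0; the evidence is statistically significant.

2.6140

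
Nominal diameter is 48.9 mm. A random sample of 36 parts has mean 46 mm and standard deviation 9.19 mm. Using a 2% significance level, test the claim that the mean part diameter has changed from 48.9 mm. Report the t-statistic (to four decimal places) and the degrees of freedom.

H0: μ = 48.9; H1: μ ≠ 48.9 (one-sample t-test, two-sided).
t = (x̄ − μ₀)/(s/√n) = (46 − 48.9)/(9.19/√36) = -1.8934
df = n − 1 = 35
Two-sided p-value ≈ 0.067
Since p ≈ 0.067 > α = 0.02, fail to reject H0; the evidence is not statistically significant.

t = -1.8934, df = 35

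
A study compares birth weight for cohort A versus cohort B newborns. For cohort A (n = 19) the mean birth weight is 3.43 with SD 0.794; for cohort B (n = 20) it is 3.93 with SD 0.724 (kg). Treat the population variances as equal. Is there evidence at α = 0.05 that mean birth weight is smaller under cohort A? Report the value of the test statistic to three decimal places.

-2.057

Let group 1 = cohort A, group 2 = cohort B. H0: μ_1 = μ_2; H1: μ_1 < μ_2 (two-sample pooled-variance t-test, left-tailed).
s_p² = [(19−1)·0.794² + (20−1)·0.724²]/(19+20−2) = 0.57587
t = (3.43 − 3.93)/√[0.57587·(1/19 + 1/20)] = -2.057
df = n₁ + n₂ − 2 = 37
p-value = P(T ≤ -2.057) ≈ 0.0234
Since p ≈ 0.0234 < α = 0.05, reject H0; the evidence is statistically significant.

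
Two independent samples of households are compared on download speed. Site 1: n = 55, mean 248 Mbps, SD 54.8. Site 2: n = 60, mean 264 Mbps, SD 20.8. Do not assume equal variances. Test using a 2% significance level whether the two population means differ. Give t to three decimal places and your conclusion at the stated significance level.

Let group 1 = site 1, group 2 = site 2. H0: μ_1 = μ_2; H1: μ_1 ≠ μ_2 (Welch's two-sample t-test, two-sided).
t = (x̄_1 − x̄_2)/√(s_1²/n_1 + s_2²/n_2) = (248 − 264)/√(54.8²/55 + 20.8²/60) = -2.035
Welch–Satterthwaite df ≈ 68.12
Two-sided p-value ≈ 0.0457
Since p ≈ 0.0457 > α = 0.02, fail to reject H0; the evidence is not statistically significant.

t = -2.035; fail to reject H0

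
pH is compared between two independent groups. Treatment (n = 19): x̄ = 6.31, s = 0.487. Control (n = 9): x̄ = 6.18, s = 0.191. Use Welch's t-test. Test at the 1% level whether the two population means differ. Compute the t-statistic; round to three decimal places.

Let group 1 = treatment, group 2 = control. H0: μ_1 = μ_2; H1: μ_1 ≠ μ_2 (Welch's two-sample t-test, two-sided).
t = (x̄_1 − x̄_2)/√(s_1²/n_1 + s_2²/n_2) = (6.31 − 6.18)/√(0.487²/19 + 0.191²/9) = 1.011
Welch–Satterthwaite df ≈ 25.53
Two-sided p-value ≈ 0.322
Since p ≈ 0.322 > α = 0.01, fail to reject H0; the data do not provide sufficient evidence against H0.

1.011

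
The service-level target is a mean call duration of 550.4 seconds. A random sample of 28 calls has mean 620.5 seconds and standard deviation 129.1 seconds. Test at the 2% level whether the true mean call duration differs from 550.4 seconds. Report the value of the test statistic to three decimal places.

2.873

H0: μ = 550.4; H1: μ ≠ 550.4 (one-sample t-test, two-sided).
t = (x̄ − μ₀)/(s/√n) = (620.5 − 550.4)/(129.1/√28) = 2.873
df = n − 1 = 27
Two-sided p-value ≈ 0.008
Since p ≈ 0.008 < α = 0.02, reject H0; the evidence is statistically significant.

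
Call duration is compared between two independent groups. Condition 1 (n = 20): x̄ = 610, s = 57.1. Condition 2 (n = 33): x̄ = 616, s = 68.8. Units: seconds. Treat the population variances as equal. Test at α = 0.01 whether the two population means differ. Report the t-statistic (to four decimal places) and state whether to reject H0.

t = -0.3273; fail to reject H0

Let group 1 = condition 1, group 2 = condition 2. H0: μ_1 = μ_2; H1: μ_1 ≠ μ_2 (two-sample pooled-variance t-test, two-sided).
s_p² = [(20−1)·57.1² + (33−1)·68.8²]/(20+33−2) = 4184.66
t = (610 − 616)/√[4184.66·(1/20 + 1/33)] = -0.3273
df = n₁ + n₂ − 2 = 51
Two-sided p-value ≈ 0.745
Since p ≈ 0.745 > α = 0.01, fail to reject H0; the evidence is not statistically significant.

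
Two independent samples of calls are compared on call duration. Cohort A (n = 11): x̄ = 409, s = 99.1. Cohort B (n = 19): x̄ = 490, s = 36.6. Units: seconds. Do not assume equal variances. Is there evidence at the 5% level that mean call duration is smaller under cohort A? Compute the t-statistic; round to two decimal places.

Let group 1 = cohort A, group 2 = cohort B. H0: μ_1 = μ_2; H1: μ_1 < μ_2 (Welch's two-sample t-test, left-tailed).
t = (x̄_1 − x̄_2)/√(s_1²/n_1 + s_2²/n_2) = (409 − 490)/√(99.1²/11 + 36.6²/19) = -2.61
Welch–Satterthwaite df ≈ 11.60
p-value = P(T ≤ -2.61) ≈ 0.0117
Since p ≈ 0.0117 < α = 0.05, reject H0; the data support H1.

-2.61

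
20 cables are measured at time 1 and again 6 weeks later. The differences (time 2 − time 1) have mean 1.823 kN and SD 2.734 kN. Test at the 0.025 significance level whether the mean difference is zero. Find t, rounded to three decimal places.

2.982

H0: μ_d = 0; H1: μ_d ≠ 0 (paired t-test on the differences, two-sided).
t = d̄/(s_d/√n) = 1.823/(2.734/√20) = 2.982
df = n − 1 = 19
Two-sided p-value ≈ 0.008
Since p ≈ 0.008 < α = 0.025, reject H0; the data support H1.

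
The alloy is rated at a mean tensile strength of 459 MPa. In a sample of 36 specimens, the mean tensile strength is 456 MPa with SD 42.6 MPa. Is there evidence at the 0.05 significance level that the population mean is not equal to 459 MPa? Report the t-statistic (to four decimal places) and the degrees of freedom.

t = -0.4225, df = 35

H0: μ = 459; H1: μ ≠ 459 (one-sample t-test, two-sided).
t = (x̄ − μ₀)/(s/√n) = (456 − 459)/(42.6/√36) = -0.4225
df = n − 1 = 35
Two-sided p-value ≈ 0.6752
Since p ≈ 0.6752 > α = 0.05, fail to reject H0; the evidence is not statistically significant.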